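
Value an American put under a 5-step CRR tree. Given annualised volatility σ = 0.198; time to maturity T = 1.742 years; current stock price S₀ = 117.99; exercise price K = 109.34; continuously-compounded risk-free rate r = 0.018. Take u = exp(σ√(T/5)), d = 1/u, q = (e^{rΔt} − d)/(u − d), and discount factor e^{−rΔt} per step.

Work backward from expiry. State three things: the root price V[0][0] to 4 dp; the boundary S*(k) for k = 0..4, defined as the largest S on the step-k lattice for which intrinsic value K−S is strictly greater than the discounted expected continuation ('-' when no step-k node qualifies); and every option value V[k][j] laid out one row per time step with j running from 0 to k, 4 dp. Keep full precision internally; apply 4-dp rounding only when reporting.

price = 7.0038
boundary = - - - 83.0954 93.3970
tree:
7.0038
11.2676 2.7887
17.5699 5.0486 0.5429
26.2446 9.0360 1.0875 0.0000
35.4100 15.9430 2.1786 0.0000 0.0000
43.5644 26.2446 4.3642 0.0000 0.0000 0.0000

params: Δt=0.34840 u=1.12397 d=0.88970 q=0.49767 e^(-rΔt)=0.99375
t_5 payoffs: 43.5644 26.2446 4.3642 0.0000 0.0000 0.0000
t_4: node(4,0) S=73.9300 payoff=35.4100 vs cont=34.7265 → 35.4100 [stop]  node(4,1) S=93.3970 payoff=15.9430 vs cont=15.2595 → 15.9430 [stop]  node(4,2) S=117.9900 payoff=0.0000 vs cont=2.1786 → 2.1786 [wait]  node(4,3) S=149.0588 payoff=0.0000 vs cont=0.0000 → 0.0000 [wait]  node(4,4) S=188.3084 payoff=0.0000 vs cont=0.0000 → 0.0000 [wait]  ⇒ S*(4)=93.3970
t_3: node(3,0) S=83.0954 payoff=26.2446 vs cont=25.5611 → 26.2446 [stop]  node(3,1) S=104.9758 payoff=4.3642 vs cont=9.0360 → 9.0360 [wait]  node(3,2) S=132.6177 payoff=0.0000 vs cont=1.0875 → 1.0875 [wait]  node(3,3) S=167.5381 payoff=0.0000 vs cont=0.0000 → 0.0000 [wait]  ⇒ S*(3)=83.0954
t_2: node(2,0) S=93.3970 payoff=15.9430 vs cont=17.5699 → 17.5699 [wait]  node(2,1) S=117.9900 payoff=0.0000 vs cont=5.0486 → 5.0486 [wait]  node(2,2) S=149.0588 payoff=0.0000 vs cont=0.5429 → 0.5429 [wait]  ⇒ S*(2)=-
t_1: node(1,0) S=104.9758 payoff=4.3642 vs cont=11.2676 → 11.2676 [wait]  node(1,1) S=132.6177 payoff=0.0000 vs cont=2.7887 → 2.7887 [wait]  ⇒ S*(1)=-
t_0: node(0,0) S=117.9900 payoff=0.0000 vs cont=7.0038 → 7.0038 [wait]  ⇒ S*(0)=-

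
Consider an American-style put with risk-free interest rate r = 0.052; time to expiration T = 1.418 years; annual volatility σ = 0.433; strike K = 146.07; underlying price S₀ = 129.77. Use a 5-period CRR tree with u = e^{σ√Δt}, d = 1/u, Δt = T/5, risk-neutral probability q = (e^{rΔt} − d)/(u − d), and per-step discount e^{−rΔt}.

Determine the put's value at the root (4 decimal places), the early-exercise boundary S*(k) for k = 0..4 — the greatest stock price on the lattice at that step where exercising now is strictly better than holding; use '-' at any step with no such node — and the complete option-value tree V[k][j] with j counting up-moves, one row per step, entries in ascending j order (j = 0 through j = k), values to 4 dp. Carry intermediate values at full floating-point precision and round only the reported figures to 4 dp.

price = 32.0916
boundary = - - 81.8250 64.9744 81.8250
tree:
32.0916
46.3613 17.2952
64.2450 28.0098 5.9721
81.0956 43.6805 11.5342 0.0000
94.4761 64.2450 22.2767 0.0000 0.0000
105.1011 81.0956 43.0242 0.0000 0.0000 0.0000

params: Δt=0.28360 u=1.25934 d=0.79406 q=0.47454 e^(-rΔt)=0.98536
t_5 payoffs: 105.1011 81.0956 43.0242 0.0000 0.0000 0.0000
t_4: node(4,0) S=51.5939 payoff=94.4761 vs cont=92.3378 → 94.4761 [stop]  node(4,1) S=81.8250 payoff=64.2450 vs cont=62.1067 → 64.2450 [stop]  node(4,2) S=129.7700 payoff=16.3000 vs cont=22.2767 → 22.2767 [wait]  node(4,3) S=205.8081 payoff=0.0000 vs cont=0.0000 → 0.0000 [wait]  node(4,4) S=326.4004 payoff=0.0000 vs cont=0.0000 → 0.0000 [wait]  ⇒ S*(4)=81.8250
t_3: node(3,0) S=64.9744 payoff=81.0956 vs cont=78.9573 → 81.0956 [stop]  node(3,1) S=103.0458 payoff=43.0242 vs cont=43.6805 → 43.6805 [wait]  node(3,2) S=163.4250 payoff=0.0000 vs cont=11.5342 → 11.5342 [wait]  node(3,3) S=259.1830 payoff=0.0000 vs cont=0.0000 → 0.0000 [wait]  ⇒ S*(3)=64.9744
t_2: node(2,0) S=81.8250 payoff=64.2450 vs cont=62.4136 → 64.2450 [stop]  node(2,1) S=129.7700 payoff=16.3000 vs cont=28.0098 → 28.0098 [wait]  node(2,2) S=205.8081 payoff=0.0000 vs cont=5.9721 → 5.9721 [wait]  ⇒ S*(2)=81.8250
t_1: node(1,0) S=103.0458 payoff=43.0242 vs cont=46.3613 → 46.3613 [wait]  node(1,1) S=163.4250 payoff=0.0000 vs cont=17.2952 → 17.2952 [wait]  ⇒ S*(1)=-
t_0: node(0,0) S=129.7700 payoff=16.3000 vs cont=32.0916 → 32.0916 [wait]  ⇒ S*(0)=-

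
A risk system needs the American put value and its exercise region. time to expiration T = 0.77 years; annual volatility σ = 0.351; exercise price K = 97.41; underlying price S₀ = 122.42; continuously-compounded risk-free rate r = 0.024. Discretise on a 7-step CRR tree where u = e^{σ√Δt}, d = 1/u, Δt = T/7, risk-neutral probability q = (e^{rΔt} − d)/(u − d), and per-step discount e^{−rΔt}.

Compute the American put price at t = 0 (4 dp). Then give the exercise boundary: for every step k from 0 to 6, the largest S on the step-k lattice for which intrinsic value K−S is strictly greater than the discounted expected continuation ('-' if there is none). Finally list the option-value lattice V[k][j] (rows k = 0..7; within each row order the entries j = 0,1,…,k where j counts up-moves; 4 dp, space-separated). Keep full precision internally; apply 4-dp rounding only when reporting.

params: Δt=0.11000 u=1.12346 d=0.89011 q=0.48226 e^(-rΔt)=0.99736
t_7 payoffs: 43.2164 29.0088 11.0765 0.0000 0.0000 0.0000 0.0000 0.0000
t_6: node(6,0) S=60.8844 payoff=36.5256 vs cont=36.2688 → 36.5256 [stop]  node(6,1) S=76.8460 payoff=20.5640 vs cont=20.3072 → 20.5640 [stop]  node(6,2) S=96.9922 payoff=0.4178 vs cont=5.7197 → 5.7197 [wait]  node(6,3) S=122.4200 payoff=0.0000 vs cont=0.0000 → 0.0000 [wait]  node(6,4) S=154.5140 payoff=0.0000 vs cont=0.0000 → 0.0000 [wait]  node(6,5) S=195.0219 payoff=0.0000 vs cont=0.0000 → 0.0000 [wait]  node(6,6) S=246.1495 payoff=0.0000 vs cont=0.0000 → 0.0000 [wait]  ⇒ S*(6)=76.8460
t_5: node(5,0) S=68.4012 payoff=29.0088 vs cont=28.7520 → 29.0088 [stop]  node(5,1) S=86.3335 payoff=11.0765 vs cont=13.3699 → 13.3699 [wait]  node(5,2) S=108.9669 payoff=0.0000 vs cont=2.9535 → 2.9535 [wait]  node(5,3) S=137.5340 payoff=0.0000 vs cont=0.0000 → 0.0000 [wait]  node(5,4) S=173.5904 payoff=0.0000 vs cont=0.0000 → 0.0000 [wait]  node(5,5) S=219.0994 payoff=0.0000 vs cont=0.0000 → 0.0000 [wait]  ⇒ S*(5)=68.4012
t_4: node(4,0) S=76.8460 payoff=20.5640 vs cont=21.4102 → 21.4102 [wait]  node(4,1) S=96.9922 payoff=0.4178 vs cont=8.3245 → 8.3245 [wait]  node(4,2) S=122.4200 payoff=0.0000 vs cont=1.5251 → 1.5251 [wait]  node(4,3) S=154.5140 payoff=0.0000 vs cont=0.0000 → 0.0000 [wait]  node(4,4) S=195.0219 payoff=0.0000 vs cont=0.0000 → 0.0000 [wait]  ⇒ S*(4)=-
t_3: node(3,0) S=86.3335 payoff=11.0765 vs cont=15.0597 → 15.0597 [wait]  node(3,1) S=108.9669 payoff=0.0000 vs cont=5.0321 → 5.0321 [wait]  node(3,2) S=137.5340 payoff=0.0000 vs cont=0.7875 → 0.7875 [wait]  node(3,3) S=173.5904 payoff=0.0000 vs cont=0.0000 → 0.0000 [wait]  ⇒ S*(3)=-
t_2: node(2,0) S=96.9922 payoff=0.4178 vs cont=10.1969 → 10.1969 [wait]  node(2,1) S=122.4200 payoff=0.0000 vs cont=2.9773 → 2.9773 [wait]  node(2,2) S=154.5140 payoff=0.0000 vs cont=0.4067 → 0.4067 [wait]  ⇒ S*(2)=-
t_1: node(1,0) S=108.9669 payoff=0.0000 vs cont=6.6975 → 6.6975 [wait]  node(1,1) S=137.5340 payoff=0.0000 vs cont=1.7330 → 1.7330 [wait]  ⇒ S*(1)=-
t_0: node(0,0) S=122.4200 payoff=0.0000 vs cont=4.2920 → 4.2920 [wait]  ⇒ S*(0)=-

price = 4.2920
boundary = - - - - - 68.4012 76.8460
tree:
4.2920
6.6975 1.7330
10.1969 2.9773 0.4067
15.0597 5.0321 0.7875 0.0000
21.4102 8.3245 1.5251 0.0000 0.0000
29.0088 13.3699 2.9535 0.0000 0.0000 0.0000
36.5256 20.5640 5.7197 0.0000 0.0000 0.0000 0.0000
43.2164 29.0088 11.0765 0.0000 0.0000 0.0000 0.0000 0.0000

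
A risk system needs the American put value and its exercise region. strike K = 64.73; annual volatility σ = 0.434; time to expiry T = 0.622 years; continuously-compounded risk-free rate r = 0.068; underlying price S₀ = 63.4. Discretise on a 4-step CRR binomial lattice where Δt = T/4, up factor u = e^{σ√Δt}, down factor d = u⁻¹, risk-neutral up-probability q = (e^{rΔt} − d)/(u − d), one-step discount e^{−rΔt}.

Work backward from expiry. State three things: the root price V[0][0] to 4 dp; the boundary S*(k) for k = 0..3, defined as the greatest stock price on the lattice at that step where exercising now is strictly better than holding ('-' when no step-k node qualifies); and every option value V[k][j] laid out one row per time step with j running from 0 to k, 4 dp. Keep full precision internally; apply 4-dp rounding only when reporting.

params: Δt=0.15550 u=1.18666 d=0.84270 q=0.48822 e^(-rΔt)=0.98948
t_4 payoffs: 32.7568 19.7067 1.3300 0.0000 0.0000
t_3: node(3,0) S=37.9413 payoff=26.7887 vs cont=26.1079 → 26.7887 [stop]  node(3,1) S=53.4273 payoff=11.3027 vs cont=10.6218 → 11.3027 [stop]  node(3,2) S=75.2341 payoff=0.0000 vs cont=0.6735 → 0.6735 [wait]  node(3,3) S=105.9416 payoff=0.0000 vs cont=0.0000 → 0.0000 [wait]  ⇒ S*(3)=53.4273
t_2: node(2,0) S=45.0233 payoff=19.7067 vs cont=19.0258 → 19.7067 [stop]  node(2,1) S=63.4000 payoff=1.3300 vs cont=6.0489 → 6.0489 [wait]  node(2,2) S=89.2772 payoff=0.0000 vs cont=0.3411 → 0.3411 [wait]  ⇒ S*(2)=45.0233
t_1: node(1,0) S=53.4273 payoff=11.3027 vs cont=12.9015 → 12.9015 [wait]  node(1,1) S=75.2341 payoff=0.0000 vs cont=3.2279 → 3.2279 [wait]  ⇒ S*(1)=-
t_0: node(0,0) S=63.4000 payoff=1.3300 vs cont=8.0926 → 8.0926 [wait]  ⇒ S*(0)=-

price = 8.0926
boundary = - - 45.0233 53.4273
tree:
8.0926
12.9015 3.2279
19.7067 6.0489 0.3411
26.7887 11.3027 0.6735 0.0000
32.7568 19.7067 1.3300 0.0000 0.0000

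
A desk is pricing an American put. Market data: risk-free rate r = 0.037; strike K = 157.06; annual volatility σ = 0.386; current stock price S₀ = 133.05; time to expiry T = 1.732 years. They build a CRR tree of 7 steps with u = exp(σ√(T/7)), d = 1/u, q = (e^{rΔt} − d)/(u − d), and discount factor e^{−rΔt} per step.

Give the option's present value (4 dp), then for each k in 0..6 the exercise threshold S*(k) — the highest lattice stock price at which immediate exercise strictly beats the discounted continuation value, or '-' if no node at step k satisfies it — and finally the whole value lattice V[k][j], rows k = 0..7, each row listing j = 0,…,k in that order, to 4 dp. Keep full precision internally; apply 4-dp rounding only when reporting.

Δt=0.24743, u=1.21168, d=0.82530, q=0.47595, disc=e^(-rΔt)=0.99089
k=7 terminal: V=max(K-S,0) → 122.3617 106.1173 82.2680 47.2535 0.0000 0.0000 0.0000 0.0000
k=6: j=0 S=42.0431 intr=115.0169 cont=113.5856 V=115.0169[EX]; j=1 S=61.7260 intr=95.3340 cont=93.9027 V=95.3340[EX]; j=2 S=90.6237 intr=66.4363 cont=65.0050 V=66.4363[EX]; j=3 S=133.0500 intr=24.0100 cont=24.5376 V=24.5376[hold]; j=4 S=195.3387 intr=0.0000 cont=0.0000 V=0.0000[hold]; j=5 S=286.7883 intr=0.0000 cont=0.0000 V=0.0000[hold]; j=6 S=421.0511 intr=0.0000 cont=0.0000 V=0.0000[hold]  S*(6)=90.6237
k=5: j=0 S=50.9427 intr=106.1173 cont=104.6860 V=106.1173[EX]; j=1 S=74.7920 intr=82.2680 cont=80.8367 V=82.2680[EX]; j=2 S=109.8065 intr=47.2535 cont=46.0710 V=47.2535[EX]; j=3 S=161.2135 intr=0.0000 cont=12.7418 V=12.7418[hold]; j=4 S=236.6872 intr=0.0000 cont=0.0000 V=0.0000[hold]; j=5 S=347.4947 intr=0.0000 cont=0.0000 V=0.0000[hold]  S*(5)=109.8065
k=4: j=0 S=61.7260 intr=95.3340 cont=93.9027 V=95.3340[EX]; j=1 S=90.6237 intr=66.4363 cont=65.0050 V=66.4363[EX]; j=2 S=133.0500 intr=24.0100 cont=30.5467 V=30.5467[hold]; j=3 S=195.3387 intr=0.0000 cont=6.6165 V=6.6165[hold]; j=4 S=286.7883 intr=0.0000 cont=0.0000 V=0.0000[hold]  S*(4)=90.6237
k=3: j=0 S=74.7920 intr=82.2680 cont=80.8367 V=82.2680[EX]; j=1 S=109.8065 intr=47.2535 cont=48.9049 V=48.9049[hold]; j=2 S=161.2135 intr=0.0000 cont=18.9826 V=18.9826[hold]; j=3 S=236.6872 intr=0.0000 cont=3.4358 V=3.4358[hold]  S*(3)=74.7920
k=2: j=0 S=90.6237 intr=66.4363 cont=65.7839 V=66.4363[EX]; j=1 S=133.0500 intr=24.0100 cont=34.3475 V=34.3475[hold]; j=2 S=195.3387 intr=0.0000 cont=11.4775 V=11.4775[hold]  S*(2)=90.6237
k=1: j=0 S=109.8065 intr=47.2535 cont=50.6975 V=50.6975[hold]; j=1 S=161.2135 intr=0.0000 cont=23.2488 V=23.2488[hold]  S*(1)=-
k=0: j=0 S=133.0500 intr=24.0100 cont=37.2903 V=37.2903[hold]  S*(0)=-

price = 37.2903
boundary = - - 90.6237 74.7920 90.6237 109.8065 90.6237
tree:
37.2903
50.6975 23.2488
66.4363 34.3475 11.4775
82.2680 48.9049 18.9826 3.4358
95.3340 66.4363 30.5467 6.6165 0.0000
106.1173 82.2680 47.2535 12.7418 0.0000 0.0000
115.0169 95.3340 66.4363 24.5376 0.0000 0.0000 0.0000
122.3617 106.1173 82.2680 47.2535 0.0000 0.0000 0.0000 0.0000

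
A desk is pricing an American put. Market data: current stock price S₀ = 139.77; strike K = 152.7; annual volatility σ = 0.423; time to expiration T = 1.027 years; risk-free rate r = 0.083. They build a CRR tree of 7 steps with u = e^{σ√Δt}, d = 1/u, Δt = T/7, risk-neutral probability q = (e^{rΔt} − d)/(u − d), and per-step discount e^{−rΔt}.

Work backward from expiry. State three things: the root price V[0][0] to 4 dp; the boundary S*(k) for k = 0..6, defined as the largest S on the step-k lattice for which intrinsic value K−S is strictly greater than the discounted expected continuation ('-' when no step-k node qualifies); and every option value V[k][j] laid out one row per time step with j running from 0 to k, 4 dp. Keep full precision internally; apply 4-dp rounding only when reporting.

price = 26.1539
boundary = - - 101.0840 85.9641 101.0840 85.9641 101.0840
tree:
26.1539
37.4010 15.4258
51.6160 23.9490 7.1876
66.7359 35.9201 12.4344 2.0593
79.5943 51.6160 20.9343 4.1461 0.0000
90.5293 66.7359 33.8924 8.3475 0.0000 0.0000
99.8287 79.5943 51.6160 16.8062 0.0000 0.0000 0.0000
107.7371 90.5293 66.7359 33.8366 0.0000 0.0000 0.0000 0.0000

params: Δt=0.14671 u=1.17589 d=0.85042 q=0.49723 e^(-rΔt)=0.98790
t_7 payoffs: 107.7371 90.5293 66.7359 33.8366 0.0000 0.0000 0.0000 0.0000
t_6: node(6,0) S=52.8713 payoff=99.8287 vs cont=97.9805 → 99.8287 [stop]  node(6,1) S=73.1057 payoff=79.5943 vs cont=77.7461 → 79.5943 [stop]  node(6,2) S=101.0840 payoff=51.6160 vs cont=49.7678 → 51.6160 [stop]  node(6,3) S=139.7700 payoff=12.9300 vs cont=16.8062 → 16.8062 [wait]  node(6,4) S=193.2615 payoff=0.0000 vs cont=0.0000 → 0.0000 [wait]  node(6,5) S=267.2248 payoff=0.0000 vs cont=0.0000 → 0.0000 [wait]  node(6,6) S=369.4945 payoff=0.0000 vs cont=0.0000 → 0.0000 [wait]  ⇒ S*(6)=101.0840
t_5: node(5,0) S=62.1707 payoff=90.5293 vs cont=88.6811 → 90.5293 [stop]  node(5,1) S=85.9641 payoff=66.7359 vs cont=64.8877 → 66.7359 [stop]  node(5,2) S=118.8634 payoff=33.8366 vs cont=33.8924 → 33.8924 [wait]  node(5,3) S=164.3538 payoff=0.0000 vs cont=8.3475 → 8.3475 [wait]  node(5,4) S=227.2537 payoff=0.0000 vs cont=0.0000 → 0.0000 [wait]  node(5,5) S=314.2262 payoff=0.0000 vs cont=0.0000 → 0.0000 [wait]  ⇒ S*(5)=85.9641
t_4: node(4,0) S=73.1057 payoff=79.5943 vs cont=77.7461 → 79.5943 [stop]  node(4,1) S=101.0840 payoff=51.6160 vs cont=49.7952 → 51.6160 [stop]  node(4,2) S=139.7700 payoff=12.9300 vs cont=20.9343 → 20.9343 [wait]  node(4,3) S=193.2615 payoff=0.0000 vs cont=4.1461 → 4.1461 [wait]  node(4,4) S=267.2248 payoff=0.0000 vs cont=0.0000 → 0.0000 [wait]  ⇒ S*(4)=101.0840
t_3: node(3,0) S=85.9641 payoff=66.7359 vs cont=64.8877 → 66.7359 [stop]  node(3,1) S=118.8634 payoff=33.8366 vs cont=35.9201 → 35.9201 [wait]  node(3,2) S=164.3538 payoff=0.0000 vs cont=12.4344 → 12.4344 [wait]  node(3,3) S=227.2537 payoff=0.0000 vs cont=2.0593 → 2.0593 [wait]  ⇒ S*(3)=85.9641
t_2: node(2,0) S=101.0840 payoff=51.6160 vs cont=50.7912 → 51.6160 [stop]  node(2,1) S=139.7700 payoff=12.9300 vs cont=23.9490 → 23.9490 [wait]  node(2,2) S=193.2615 payoff=0.0000 vs cont=7.1876 → 7.1876 [wait]  ⇒ S*(2)=101.0840
t_1: node(1,0) S=118.8634 payoff=33.8366 vs cont=37.4010 → 37.4010 [wait]  node(1,1) S=164.3538 payoff=0.0000 vs cont=15.4258 → 15.4258 [wait]  ⇒ S*(1)=-
t_0: node(0,0) S=139.7700 payoff=12.9300 vs cont=26.1539 → 26.1539 [wait]  ⇒ S*(0)=-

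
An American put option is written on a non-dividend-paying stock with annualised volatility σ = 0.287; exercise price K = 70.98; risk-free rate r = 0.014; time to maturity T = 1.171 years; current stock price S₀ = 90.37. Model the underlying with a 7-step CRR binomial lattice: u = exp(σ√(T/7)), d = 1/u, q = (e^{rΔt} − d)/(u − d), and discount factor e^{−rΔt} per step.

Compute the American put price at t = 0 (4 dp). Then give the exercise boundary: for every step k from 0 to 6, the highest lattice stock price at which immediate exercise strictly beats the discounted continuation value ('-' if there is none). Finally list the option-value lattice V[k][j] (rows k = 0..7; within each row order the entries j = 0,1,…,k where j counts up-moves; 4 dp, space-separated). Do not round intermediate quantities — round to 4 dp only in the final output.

Δt=0.16729  u=1.12455  d=0.88924  q=0.48065  discount=0.99766
step 7 (expiry): payoffs max(K−S,0) = 31.2455 20.7311 7.4344 0.0000 0.0000 0.0000 0.0000 0.0000
step 6: (k=6,j=0): S=44.6835, (K−S)⁺=26.2965, hold=26.1305 ⇒ V=26.2965 exercise | (k=6,j=1): S=56.5075, (K−S)⁺=14.4725, hold=14.3064 ⇒ V=14.4725 exercise | (k=6,j=2): S=71.4604, (K−S)⁺=0.0000, hold=3.8520 ⇒ V=3.8520 continue | (k=6,j=3): S=90.3700, (K−S)⁺=0.0000, hold=0.0000 ⇒ V=0.0000 continue | (k=6,j=4): S=114.2834, (K−S)⁺=0.0000, hold=0.0000 ⇒ V=0.0000 continue | (k=6,j=5): S=144.5248, (K−S)⁺=0.0000, hold=0.0000 ⇒ V=0.0000 continue | (k=6,j=6): S=182.7685, (K−S)⁺=0.0000, hold=0.0000 ⇒ V=0.0000 continue  boundary S*=56.5075
step 5: (k=5,j=0): S=50.2489, (K−S)⁺=20.7311, hold=20.5650 ⇒ V=20.7311 exercise | (k=5,j=1): S=63.5456, (K−S)⁺=7.4344, hold=9.3458 ⇒ V=9.3458 continue | (k=5,j=2): S=80.3609, (K−S)⁺=0.0000, hold=1.9958 ⇒ V=1.9958 continue | (k=5,j=3): S=101.6258, (K−S)⁺=0.0000, hold=0.0000 ⇒ V=0.0000 continue | (k=5,j=4): S=128.5177, (K−S)⁺=0.0000, hold=0.0000 ⇒ V=0.0000 continue | (k=5,j=5): S=162.5256, (K−S)⁺=0.0000, hold=0.0000 ⇒ V=0.0000 continue  boundary S*=50.2489
step 4: (k=4,j=0): S=56.5075, (K−S)⁺=14.4725, hold=15.2230 ⇒ V=15.2230 continue | (k=4,j=1): S=71.4604, (K−S)⁺=0.0000, hold=5.7994 ⇒ V=5.7994 continue | (k=4,j=2): S=90.3700, (K−S)⁺=0.0000, hold=1.0341 ⇒ V=1.0341 continue | (k=4,j=3): S=114.2834, (K−S)⁺=0.0000, hold=0.0000 ⇒ V=0.0000 continue | (k=4,j=4): S=144.5248, (K−S)⁺=0.0000, hold=0.0000 ⇒ V=0.0000 continue  boundary S*=-
step 3: (k=3,j=0): S=63.5456, (K−S)⁺=7.4344, hold=10.6685 ⇒ V=10.6685 continue | (k=3,j=1): S=80.3609, (K−S)⁺=0.0000, hold=3.5008 ⇒ V=3.5008 continue | (k=3,j=2): S=101.6258, (K−S)⁺=0.0000, hold=0.5358 ⇒ V=0.5358 continue | (k=3,j=3): S=128.5177, (K−S)⁺=0.0000, hold=0.0000 ⇒ V=0.0000 continue  boundary S*=-
step 2: (k=2,j=0): S=71.4604, (K−S)⁺=0.0000, hold=7.2064 ⇒ V=7.2064 continue | (k=2,j=1): S=90.3700, (K−S)⁺=0.0000, hold=2.0708 ⇒ V=2.0708 continue | (k=2,j=2): S=114.2834, (K−S)⁺=0.0000, hold=0.2776 ⇒ V=0.2776 continue  boundary S*=-
step 1: (k=1,j=0): S=80.3609, (K−S)⁺=0.0000, hold=4.7269 ⇒ V=4.7269 continue | (k=1,j=1): S=101.6258, (K−S)⁺=0.0000, hold=1.2061 ⇒ V=1.2061 continue  boundary S*=-
step 0: (k=0,j=0): S=90.3700, (K−S)⁺=0.0000, hold=3.0275 ⇒ V=3.0275 continue  boundary S*=-

price = 3.0275
boundary = - - - - - 50.2489 56.5075
tree:
3.0275
4.7269 1.2061
7.2064 2.0708 0.2776
10.6685 3.5008 0.5358 0.0000
15.2230 5.7994 1.0341 0.0000 0.0000
20.7311 9.3458 1.9958 0.0000 0.0000 0.0000
26.2965 14.4725 3.8520 0.0000 0.0000 0.0000 0.0000
31.2455 20.7311 7.4344 0.0000 0.0000 0.0000 0.0000 0.0000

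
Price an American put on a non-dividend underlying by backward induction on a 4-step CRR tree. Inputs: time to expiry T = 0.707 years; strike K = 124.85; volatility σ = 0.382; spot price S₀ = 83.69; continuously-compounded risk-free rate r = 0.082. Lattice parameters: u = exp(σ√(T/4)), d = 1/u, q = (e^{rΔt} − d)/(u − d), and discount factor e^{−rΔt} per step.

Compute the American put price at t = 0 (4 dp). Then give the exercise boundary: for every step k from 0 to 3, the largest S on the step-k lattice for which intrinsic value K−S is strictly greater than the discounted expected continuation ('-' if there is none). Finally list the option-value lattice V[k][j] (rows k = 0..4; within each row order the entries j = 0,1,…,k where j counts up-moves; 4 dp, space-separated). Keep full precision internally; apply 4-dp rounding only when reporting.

Δt=0.17675  u=1.17421  d=0.85163  q=0.50519  discount=0.98561
step 4 (expiry): payoffs max(K−S,0) = 80.8265 64.1514 41.1600 9.4600 0.0000
step 3: (k=3,j=0): S=51.6930, (K−S)⁺=73.1570, hold=71.3605 ⇒ V=73.1570 exercise | (k=3,j=1): S=71.2732, (K−S)⁺=53.5768, hold=51.7803 ⇒ V=53.5768 exercise | (k=3,j=2): S=98.2700, (K−S)⁺=26.5800, hold=24.7836 ⇒ V=26.5800 exercise | (k=3,j=3): S=135.4926, (K−S)⁺=0.0000, hold=4.6135 ⇒ V=4.6135 continue  boundary S*=98.2700
step 2: (k=2,j=0): S=60.6986, (K−S)⁺=64.1514, hold=62.3549 ⇒ V=64.1514 exercise | (k=2,j=1): S=83.6900, (K−S)⁺=41.1600, hold=39.3635 ⇒ V=41.1600 exercise | (k=2,j=2): S=115.3900, (K−S)⁺=9.4600, hold=15.2599 ⇒ V=15.2599 continue  boundary S*=83.6900
step 1: (k=1,j=0): S=71.2732, (K−S)⁺=53.5768, hold=51.7803 ⇒ V=53.5768 exercise | (k=1,j=1): S=98.2700, (K−S)⁺=26.5800, hold=27.6715 ⇒ V=27.6715 continue  boundary S*=71.2732
step 0: (k=0,j=0): S=83.6900, (K−S)⁺=41.1600, hold=39.9070 ⇒ V=41.1600 exercise  boundary S*=83.6900

price = 41.1600
boundary = 83.6900 71.2732 83.6900 98.2700
tree:
41.1600
53.5768 27.6715
64.1514 41.1600 15.2599
73.1570 53.5768 26.5800 4.6135
80.8265 64.1514 41.1600 9.4600 0.0000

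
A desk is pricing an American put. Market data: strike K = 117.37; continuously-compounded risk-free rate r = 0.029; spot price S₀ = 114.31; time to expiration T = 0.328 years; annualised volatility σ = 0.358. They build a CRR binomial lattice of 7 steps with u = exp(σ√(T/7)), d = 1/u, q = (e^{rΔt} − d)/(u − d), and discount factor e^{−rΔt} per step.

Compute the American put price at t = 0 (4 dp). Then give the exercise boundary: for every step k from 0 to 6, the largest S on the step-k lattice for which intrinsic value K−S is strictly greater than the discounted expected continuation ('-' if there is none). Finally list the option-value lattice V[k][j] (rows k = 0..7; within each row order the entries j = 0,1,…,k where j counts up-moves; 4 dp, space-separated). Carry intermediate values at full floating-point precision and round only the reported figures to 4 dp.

price = 10.7774
boundary = - - - - 83.8422 90.5979 97.8979
tree:
10.7774
15.1419 6.2538
20.5558 9.5355 2.8473
26.8291 14.0679 4.8333 0.7831
33.5278 19.9148 8.0068 1.5358 0.0000
39.7798 26.7721 12.8157 3.0118 0.0000 0.0000
45.5655 33.5278 19.4721 5.9067 0.0000 0.0000 0.0000
50.9198 39.7798 26.7721 11.5839 0.0000 0.0000 0.0000 0.0000

params: Δt=0.04686 u=1.08058 d=0.92543 q=0.48940 e^(-rΔt)=0.99864
t_7 payoffs: 50.9198 39.7798 26.7721 11.5839 0.0000 0.0000 0.0000 0.0000
t_6: node(6,0) S=71.8045 payoff=45.5655 vs cont=45.4061 → 45.5655 [stop]  node(6,1) S=83.8422 payoff=33.5278 vs cont=33.3685 → 33.5278 [stop]  node(6,2) S=97.8979 payoff=19.4721 vs cont=19.3127 → 19.4721 [stop]  node(6,3) S=114.3100 payoff=3.0600 vs cont=5.9067 → 5.9067 [wait]  node(6,4) S=133.4735 payoff=0.0000 vs cont=0.0000 → 0.0000 [wait]  node(6,5) S=155.8497 payoff=0.0000 vs cont=0.0000 → 0.0000 [wait]  node(6,6) S=181.9771 payoff=0.0000 vs cont=0.0000 → 0.0000 [wait]  ⇒ S*(6)=97.8979
t_5: node(5,0) S=77.5902 payoff=39.7798 vs cont=39.6204 → 39.7798 [stop]  node(5,1) S=90.5979 payoff=26.7721 vs cont=26.6128 → 26.7721 [stop]  node(5,2) S=105.7861 payoff=11.5839 vs cont=12.8157 → 12.8157 [wait]  node(5,3) S=123.5207 payoff=0.0000 vs cont=3.0118 → 3.0118 [wait]  node(5,4) S=144.2283 payoff=0.0000 vs cont=0.0000 → 0.0000 [wait]  node(5,5) S=168.4075 payoff=0.0000 vs cont=0.0000 → 0.0000 [wait]  ⇒ S*(5)=90.5979
t_4: node(4,0) S=83.8422 payoff=33.5278 vs cont=33.3685 → 33.5278 [stop]  node(4,1) S=97.8979 payoff=19.4721 vs cont=19.9148 → 19.9148 [wait]  node(4,2) S=114.3100 payoff=3.0600 vs cont=8.0068 → 8.0068 [wait]  node(4,3) S=133.4735 payoff=0.0000 vs cont=1.5358 → 1.5358 [wait]  node(4,4) S=155.8497 payoff=0.0000 vs cont=0.0000 → 0.0000 [wait]  ⇒ S*(4)=83.8422
t_3: node(3,0) S=90.5979 payoff=26.7721 vs cont=26.8291 → 26.8291 [wait]  node(3,1) S=105.7861 payoff=11.5839 vs cont=14.0679 → 14.0679 [wait]  node(3,2) S=123.5207 payoff=0.0000 vs cont=4.8333 → 4.8333 [wait]  node(3,3) S=144.2283 payoff=0.0000 vs cont=0.7831 → 0.7831 [wait]  ⇒ S*(3)=-
t_2: node(2,0) S=97.8979 payoff=19.4721 vs cont=20.5558 → 20.5558 [wait]  node(2,1) S=114.3100 payoff=3.0600 vs cont=9.5355 → 9.5355 [wait]  node(2,2) S=133.4735 payoff=0.0000 vs cont=2.8473 → 2.8473 [wait]  ⇒ S*(2)=-
t_1: node(1,0) S=105.7861 payoff=11.5839 vs cont=15.1419 → 15.1419 [wait]  node(1,1) S=123.5207 payoff=0.0000 vs cont=6.2538 → 6.2538 [wait]  ⇒ S*(1)=-
t_0: node(0,0) S=114.3100 payoff=3.0600 vs cont=10.7774 → 10.7774 [wait]  ⇒ S*(0)=-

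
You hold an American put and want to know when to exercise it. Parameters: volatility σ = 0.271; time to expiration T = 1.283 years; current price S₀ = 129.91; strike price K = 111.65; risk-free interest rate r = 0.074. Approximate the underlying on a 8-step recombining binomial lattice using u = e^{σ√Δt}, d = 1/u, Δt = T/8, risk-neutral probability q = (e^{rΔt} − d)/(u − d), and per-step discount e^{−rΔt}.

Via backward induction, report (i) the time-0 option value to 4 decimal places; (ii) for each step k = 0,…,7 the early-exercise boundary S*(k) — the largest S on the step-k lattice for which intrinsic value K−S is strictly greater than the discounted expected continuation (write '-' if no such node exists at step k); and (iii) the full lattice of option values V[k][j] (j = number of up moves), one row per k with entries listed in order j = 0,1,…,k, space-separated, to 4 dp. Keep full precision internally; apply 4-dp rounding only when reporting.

Δt=0.16037  u=1.11463  d=0.89715  q=0.52779  discount=0.98820
step 8 (expiry): payoffs max(K−S,0) = 57.1268 43.9098 27.4888 7.0872 0.0000 0.0000 0.0000 0.0000 0.0000
step 7: (k=7,j=0): S=60.7735, (K−S)⁺=50.8765, hold=49.5593 ⇒ V=50.8765 exercise | (k=7,j=1): S=75.5056, (K−S)⁺=36.1444, hold=34.8272 ⇒ V=36.1444 exercise | (k=7,j=2): S=93.8090, (K−S)⁺=17.8410, hold=16.5238 ⇒ V=17.8410 exercise | (k=7,j=3): S=116.5494, (K−S)⁺=0.0000, hold=3.3072 ⇒ V=3.3072 continue | (k=7,j=4): S=144.8022, (K−S)⁺=0.0000, hold=0.0000 ⇒ V=0.0000 continue | (k=7,j=5): S=179.9039, (K−S)⁺=0.0000, hold=0.0000 ⇒ V=0.0000 continue | (k=7,j=6): S=223.5146, (K−S)⁺=0.0000, hold=0.0000 ⇒ V=0.0000 continue | (k=7,j=7): S=277.6970, (K−S)⁺=0.0000, hold=0.0000 ⇒ V=0.0000 continue  boundary S*=93.8090
step 6: (k=6,j=0): S=67.7402, (K−S)⁺=43.9098, hold=42.5926 ⇒ V=43.9098 exercise | (k=6,j=1): S=84.1612, (K−S)⁺=27.4888, hold=26.1716 ⇒ V=27.4888 exercise | (k=6,j=2): S=104.5628, (K−S)⁺=7.0872, hold=10.0502 ⇒ V=10.0502 continue | (k=6,j=3): S=129.9100, (K−S)⁺=0.0000, hold=1.5433 ⇒ V=1.5433 continue | (k=6,j=4): S=161.4016, (K−S)⁺=0.0000, hold=0.0000 ⇒ V=0.0000 continue | (k=6,j=5): S=200.5272, (K−S)⁺=0.0000, hold=0.0000 ⇒ V=0.0000 continue | (k=6,j=6): S=249.1372, (K−S)⁺=0.0000, hold=0.0000 ⇒ V=0.0000 continue  boundary S*=84.1612
step 5: (k=5,j=0): S=75.5056, (K−S)⁺=36.1444, hold=34.8272 ⇒ V=36.1444 exercise | (k=5,j=1): S=93.8090, (K−S)⁺=17.8410, hold=18.0692 ⇒ V=18.0692 continue | (k=5,j=2): S=116.5494, (K−S)⁺=0.0000, hold=5.4947 ⇒ V=5.4947 continue | (k=5,j=3): S=144.8022, (K−S)⁺=0.0000, hold=0.7201 ⇒ V=0.7201 continue | (k=5,j=4): S=179.9039, (K−S)⁺=0.0000, hold=0.0000 ⇒ V=0.0000 continue | (k=5,j=5): S=223.5146, (K−S)⁺=0.0000, hold=0.0000 ⇒ V=0.0000 continue  boundary S*=75.5056
step 4: (k=4,j=0): S=84.1612, (K−S)⁺=27.4888, hold=26.2906 ⇒ V=27.4888 exercise | (k=4,j=1): S=104.5628, (K−S)⁺=7.0872, hold=11.2976 ⇒ V=11.2976 continue | (k=4,j=2): S=129.9100, (K−S)⁺=0.0000, hold=2.9397 ⇒ V=2.9397 continue | (k=4,j=3): S=161.4016, (K−S)⁺=0.0000, hold=0.3360 ⇒ V=0.3360 continue | (k=4,j=4): S=200.5272, (K−S)⁺=0.0000, hold=0.0000 ⇒ V=0.0000 continue  boundary S*=84.1612
step 3: (k=3,j=0): S=93.8090, (K−S)⁺=17.8410, hold=18.7198 ⇒ V=18.7198 continue | (k=3,j=1): S=116.5494, (K−S)⁺=0.0000, hold=6.8051 ⇒ V=6.8051 continue | (k=3,j=2): S=144.8022, (K−S)⁺=0.0000, hold=1.5470 ⇒ V=1.5470 continue | (k=3,j=3): S=179.9039, (K−S)⁺=0.0000, hold=0.1568 ⇒ V=0.1568 continue  boundary S*=-
step 2: (k=2,j=0): S=104.5628, (K−S)⁺=7.0872, hold=12.2847 ⇒ V=12.2847 continue | (k=2,j=1): S=129.9100, (K−S)⁺=0.0000, hold=3.9824 ⇒ V=3.9824 continue | (k=2,j=2): S=161.4016, (K−S)⁺=0.0000, hold=0.8037 ⇒ V=0.8037 continue  boundary S*=-
step 1: (k=1,j=0): S=116.5494, (K−S)⁺=0.0000, hold=7.8096 ⇒ V=7.8096 continue | (k=1,j=1): S=144.8022, (K−S)⁺=0.0000, hold=2.2775 ⇒ V=2.2775 continue  boundary S*=-
step 0: (k=0,j=0): S=129.9100, (K−S)⁺=0.0000, hold=4.8322 ⇒ V=4.8322 continue  boundary S*=-

price = 4.8322
boundary = - - - - 84.1612 75.5056 84.1612 93.8090
tree:
4.8322
7.8096 2.2775
12.2847 3.9824 0.8037
18.7198 6.8051 1.5470 0.1568
27.4888 11.2976 2.9397 0.3360 0.0000
36.1444 18.0692 5.4947 0.7201 0.0000 0.0000
43.9098 27.4888 10.0502 1.5433 0.0000 0.0000 0.0000
50.8765 36.1444 17.8410 3.3072 0.0000 0.0000 0.0000 0.0000
57.1268 43.9098 27.4888 7.0872 0.0000 0.0000 0.0000 0.0000 0.0000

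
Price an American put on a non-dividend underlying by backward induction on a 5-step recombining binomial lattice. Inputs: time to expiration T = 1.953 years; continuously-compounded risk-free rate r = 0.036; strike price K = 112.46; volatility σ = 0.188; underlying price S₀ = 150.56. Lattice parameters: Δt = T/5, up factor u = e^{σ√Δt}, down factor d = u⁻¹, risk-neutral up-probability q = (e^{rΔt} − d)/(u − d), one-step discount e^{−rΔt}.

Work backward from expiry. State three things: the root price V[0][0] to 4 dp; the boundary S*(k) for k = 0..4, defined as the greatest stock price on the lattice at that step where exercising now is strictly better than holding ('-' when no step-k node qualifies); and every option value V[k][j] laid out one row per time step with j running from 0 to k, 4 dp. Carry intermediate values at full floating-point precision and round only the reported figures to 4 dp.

Δt=0.39060, u=1.12468, d=0.88914, q=0.53078, disc=e^(-rΔt)=0.98604
k=5 terminal: V=max(K-S,0) → 28.7900 6.6259 0.0000 0.0000 0.0000 0.0000
k=4: j=0 S=94.1018 intr=18.3582 cont=16.7879 V=18.3582[EX]; j=1 S=119.0292 intr=0.0000 cont=3.0656 V=3.0656[hold]; j=2 S=150.5600 intr=0.0000 cont=0.0000 V=0.0000[hold]; j=3 S=190.4432 intr=0.0000 cont=0.0000 V=0.0000[hold]; j=4 S=240.8915 intr=0.0000 cont=0.0000 V=0.0000[hold]  S*(4)=94.1018
k=3: j=0 S=105.8341 intr=6.6259 cont=10.0982 V=10.0982[hold]; j=1 S=133.8695 intr=0.0000 cont=1.4183 V=1.4183[hold]; j=2 S=169.3314 intr=0.0000 cont=0.0000 V=0.0000[hold]; j=3 S=214.1872 intr=0.0000 cont=0.0000 V=0.0000[hold]  S*(3)=-
k=2: j=0 S=119.0292 intr=0.0000 cont=5.4144 V=5.4144[hold]; j=1 S=150.5600 intr=0.0000 cont=0.6562 V=0.6562[hold]; j=2 S=190.4432 intr=0.0000 cont=0.0000 V=0.0000[hold]  S*(2)=-
k=1: j=0 S=133.8695 intr=0.0000 cont=2.8485 V=2.8485[hold]; j=1 S=169.3314 intr=0.0000 cont=0.3036 V=0.3036[hold]  S*(1)=-
k=0: j=0 S=150.5600 intr=0.0000 cont=1.4768 V=1.4768[hold]  S*(0)=-

price = 1.4768
boundary = - - - - 94.1018
tree:
1.4768
2.8485 0.3036
5.4144 0.6562 0.0000
10.0982 1.4183 0.0000 0.0000
18.3582 3.0656 0.0000 0.0000 0.0000
28.7900 6.6259 0.0000 0.0000 0.0000 0.0000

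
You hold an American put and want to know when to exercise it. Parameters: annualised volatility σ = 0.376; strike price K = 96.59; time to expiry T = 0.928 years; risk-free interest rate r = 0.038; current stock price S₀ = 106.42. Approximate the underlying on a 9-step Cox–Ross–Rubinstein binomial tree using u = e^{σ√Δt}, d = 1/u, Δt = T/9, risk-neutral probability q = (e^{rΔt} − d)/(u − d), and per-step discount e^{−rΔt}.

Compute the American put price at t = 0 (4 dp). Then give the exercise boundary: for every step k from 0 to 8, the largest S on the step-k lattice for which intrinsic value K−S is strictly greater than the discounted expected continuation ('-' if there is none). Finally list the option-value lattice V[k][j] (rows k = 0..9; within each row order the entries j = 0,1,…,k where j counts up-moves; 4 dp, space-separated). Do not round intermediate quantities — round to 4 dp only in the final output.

price = 8.8942
boundary = - - - - 65.6571 58.1897 65.6571 74.0827 83.5896
tree:
8.8942
12.7136 4.9277
17.6800 7.5653 2.1788
23.8164 11.3348 3.6408 0.6505
30.9329 16.4843 5.9817 1.1952 0.0799
38.4003 23.1059 9.6163 2.1871 0.1561 0.0000
45.0184 30.9329 15.0170 3.9838 0.3050 0.0000 0.0000
50.8838 38.4003 22.5073 7.2186 0.5958 0.0000 0.0000 0.0000
56.0821 45.0184 30.9329 13.0004 1.1638 0.0000 0.0000 0.0000 0.0000
60.6892 50.8838 38.4003 22.5073 2.2735 0.0000 0.0000 0.0000 0.0000 0.0000

Δt=0.10311  u=1.12833  d=0.88627  q=0.48607  discount=0.99609
step 9 (expiry): payoffs max(K−S,0) = 60.6892 50.8838 38.4003 22.5073 2.2735 0.0000 0.0000 0.0000 0.0000 0.0000
step 8: (k=8,j=0): S=40.5079, (K−S)⁺=56.0821, hold=55.7044 ⇒ V=56.0821 exercise | (k=8,j=1): S=51.5716, (K−S)⁺=45.0184, hold=44.6407 ⇒ V=45.0184 exercise | (k=8,j=2): S=65.6571, (K−S)⁺=30.9329, hold=30.5552 ⇒ V=30.9329 exercise | (k=8,j=3): S=83.5896, (K−S)⁺=13.0004, hold=12.6227 ⇒ V=13.0004 exercise | (k=8,j=4): S=106.4200, (K−S)⁺=0.0000, hold=1.1638 ⇒ V=1.1638 continue | (k=8,j=5): S=135.4859, (K−S)⁺=0.0000, hold=0.0000 ⇒ V=0.0000 continue | (k=8,j=6): S=172.4904, (K−S)⁺=0.0000, hold=0.0000 ⇒ V=0.0000 continue | (k=8,j=7): S=219.6018, (K−S)⁺=0.0000, hold=0.0000 ⇒ V=0.0000 continue | (k=8,j=8): S=279.5804, (K−S)⁺=0.0000, hold=0.0000 ⇒ V=0.0000 continue  boundary S*=83.5896
step 7: (k=7,j=0): S=45.7062, (K−S)⁺=50.8838, hold=50.5061 ⇒ V=50.8838 exercise | (k=7,j=1): S=58.1897, (K−S)⁺=38.4003, hold=38.0226 ⇒ V=38.4003 exercise | (k=7,j=2): S=74.0827, (K−S)⁺=22.5073, hold=22.1296 ⇒ V=22.5073 exercise | (k=7,j=3): S=94.3165, (K−S)⁺=2.2735, hold=7.2186 ⇒ V=7.2186 continue | (k=7,j=4): S=120.0767, (K−S)⁺=0.0000, hold=0.5958 ⇒ V=0.5958 continue | (k=7,j=5): S=152.8726, (K−S)⁺=0.0000, hold=0.0000 ⇒ V=0.0000 continue | (k=7,j=6): S=194.6258, (K−S)⁺=0.0000, hold=0.0000 ⇒ V=0.0000 continue | (k=7,j=7): S=247.7829, (K−S)⁺=0.0000, hold=0.0000 ⇒ V=0.0000 continue  boundary S*=74.0827
step 6: (k=6,j=0): S=51.5716, (K−S)⁺=45.0184, hold=44.6407 ⇒ V=45.0184 exercise | (k=6,j=1): S=65.6571, (K−S)⁺=30.9329, hold=30.5552 ⇒ V=30.9329 exercise | (k=6,j=2): S=83.5896, (K−S)⁺=13.0004, hold=15.0170 ⇒ V=15.0170 continue | (k=6,j=3): S=106.4200, (K−S)⁺=0.0000, hold=3.9838 ⇒ V=3.9838 continue | (k=6,j=4): S=135.4859, (K−S)⁺=0.0000, hold=0.3050 ⇒ V=0.3050 continue | (k=6,j=5): S=172.4904, (K−S)⁺=0.0000, hold=0.0000 ⇒ V=0.0000 continue | (k=6,j=6): S=219.6018, (K−S)⁺=0.0000, hold=0.0000 ⇒ V=0.0000 continue  boundary S*=65.6571
step 5: (k=5,j=0): S=58.1897, (K−S)⁺=38.4003, hold=38.0226 ⇒ V=38.4003 exercise | (k=5,j=1): S=74.0827, (K−S)⁺=22.5073, hold=23.1059 ⇒ V=23.1059 continue | (k=5,j=2): S=94.3165, (K−S)⁺=2.2735, hold=9.6163 ⇒ V=9.6163 continue | (k=5,j=3): S=120.0767, (K−S)⁺=0.0000, hold=2.1871 ⇒ V=2.1871 continue | (k=5,j=4): S=152.8726, (K−S)⁺=0.0000, hold=0.1561 ⇒ V=0.1561 continue | (k=5,j=5): S=194.6258, (K−S)⁺=0.0000, hold=0.0000 ⇒ V=0.0000 continue  boundary S*=58.1897
step 4: (k=4,j=0): S=65.6571, (K−S)⁺=30.9329, hold=30.8451 ⇒ V=30.9329 exercise | (k=4,j=1): S=83.5896, (K−S)⁺=13.0004, hold=16.4843 ⇒ V=16.4843 continue | (k=4,j=2): S=106.4200, (K−S)⁺=0.0000, hold=5.9817 ⇒ V=5.9817 continue | (k=4,j=3): S=135.4859, (K−S)⁺=0.0000, hold=1.1952 ⇒ V=1.1952 continue | (k=4,j=4): S=172.4904, (K−S)⁺=0.0000, hold=0.0799 ⇒ V=0.0799 continue  boundary S*=65.6571
step 3: (k=3,j=0): S=74.0827, (K−S)⁺=22.5073, hold=23.8164 ⇒ V=23.8164 continue | (k=3,j=1): S=94.3165, (K−S)⁺=2.2735, hold=11.3348 ⇒ V=11.3348 continue | (k=3,j=2): S=120.0767, (K−S)⁺=0.0000, hold=3.6408 ⇒ V=3.6408 continue | (k=3,j=3): S=152.8726, (K−S)⁺=0.0000, hold=0.6505 ⇒ V=0.6505 continue  boundary S*=-
step 2: (k=2,j=0): S=83.5896, (K−S)⁺=13.0004, hold=17.6800 ⇒ V=17.6800 continue | (k=2,j=1): S=106.4200, (K−S)⁺=0.0000, hold=7.5653 ⇒ V=7.5653 continue | (k=2,j=2): S=135.4859, (K−S)⁺=0.0000, hold=2.1788 ⇒ V=2.1788 continue  boundary S*=-
step 1: (k=1,j=0): S=94.3165, (K−S)⁺=2.2735, hold=12.7136 ⇒ V=12.7136 continue | (k=1,j=1): S=120.0767, (K−S)⁺=0.0000, hold=4.9277 ⇒ V=4.9277 continue  boundary S*=-
step 0: (k=0,j=0): S=106.4200, (K−S)⁺=0.0000, hold=8.8942 ⇒ V=8.8942 continue  boundary S*=-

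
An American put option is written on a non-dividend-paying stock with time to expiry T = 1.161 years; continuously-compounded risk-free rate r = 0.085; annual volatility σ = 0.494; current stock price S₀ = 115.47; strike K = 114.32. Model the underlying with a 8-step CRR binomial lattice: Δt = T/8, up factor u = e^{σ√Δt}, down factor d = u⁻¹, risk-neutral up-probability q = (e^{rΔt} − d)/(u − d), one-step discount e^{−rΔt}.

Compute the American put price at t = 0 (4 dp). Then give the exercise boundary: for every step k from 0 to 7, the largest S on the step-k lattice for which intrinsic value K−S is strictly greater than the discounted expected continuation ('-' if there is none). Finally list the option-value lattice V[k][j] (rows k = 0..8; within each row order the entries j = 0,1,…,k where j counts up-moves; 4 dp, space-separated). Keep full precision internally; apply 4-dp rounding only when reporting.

Δt=0.14513  u=1.20706  d=0.82846  q=0.48587  discount=0.98774
step 8 (expiry): payoffs max(K−S,0) = 88.6971 76.9874 59.9263 35.0683 0.0000 0.0000 0.0000 0.0000 0.0000
step 7: (k=7,j=0): S=30.9284, (K−S)⁺=83.3916, hold=81.9900 ⇒ V=83.3916 exercise | (k=7,j=1): S=45.0628, (K−S)⁺=69.2572, hold=67.8556 ⇒ V=69.2572 exercise | (k=7,j=2): S=65.6566, (K−S)⁺=48.6634, hold=47.2618 ⇒ V=48.6634 exercise | (k=7,j=3): S=95.6619, (K−S)⁺=18.6581, hold=17.8085 ⇒ V=18.6581 exercise | (k=7,j=4): S=139.3796, (K−S)⁺=0.0000, hold=0.0000 ⇒ V=0.0000 continue | (k=7,j=5): S=203.0765, (K−S)⁺=0.0000, hold=0.0000 ⇒ V=0.0000 continue | (k=7,j=6): S=295.8830, (K−S)⁺=0.0000, hold=0.0000 ⇒ V=0.0000 continue | (k=7,j=7): S=431.1023, (K−S)⁺=0.0000, hold=0.0000 ⇒ V=0.0000 continue  boundary S*=95.6619
step 6: (k=6,j=0): S=37.3326, (K−S)⁺=76.9874, hold=75.5859 ⇒ V=76.9874 exercise | (k=6,j=1): S=54.3937, (K−S)⁺=59.9263, hold=58.5248 ⇒ V=59.9263 exercise | (k=6,j=2): S=79.2517, (K−S)⁺=35.0683, hold=33.6667 ⇒ V=35.0683 exercise | (k=6,j=3): S=115.4700, (K−S)⁺=0.0000, hold=9.4750 ⇒ V=9.4750 continue | (k=6,j=4): S=168.2401, (K−S)⁺=0.0000, hold=0.0000 ⇒ V=0.0000 continue | (k=6,j=5): S=245.1263, (K−S)⁺=0.0000, hold=0.0000 ⇒ V=0.0000 continue | (k=6,j=6): S=357.1496, (K−S)⁺=0.0000, hold=0.0000 ⇒ V=0.0000 continue  boundary S*=79.2517
step 5: (k=5,j=0): S=45.0628, (K−S)⁺=69.2572, hold=67.8556 ⇒ V=69.2572 exercise | (k=5,j=1): S=65.6566, (K−S)⁺=48.6634, hold=47.2618 ⇒ V=48.6634 exercise | (k=5,j=2): S=95.6619, (K−S)⁺=18.6581, hold=22.3557 ⇒ V=22.3557 continue | (k=5,j=3): S=139.3796, (K−S)⁺=0.0000, hold=4.8116 ⇒ V=4.8116 continue | (k=5,j=4): S=203.0765, (K−S)⁺=0.0000, hold=0.0000 ⇒ V=0.0000 continue | (k=5,j=5): S=295.8830, (K−S)⁺=0.0000, hold=0.0000 ⇒ V=0.0000 continue  boundary S*=65.6566
step 4: (k=4,j=0): S=54.3937, (K−S)⁺=59.9263, hold=58.5248 ⇒ V=59.9263 exercise | (k=4,j=1): S=79.2517, (K−S)⁺=35.0683, hold=35.4412 ⇒ V=35.4412 continue | (k=4,j=2): S=115.4700, (K−S)⁺=0.0000, hold=13.6619 ⇒ V=13.6619 continue | (k=4,j=3): S=168.2401, (K−S)⁺=0.0000, hold=2.4435 ⇒ V=2.4435 continue | (k=4,j=4): S=245.1263, (K−S)⁺=0.0000, hold=0.0000 ⇒ V=0.0000 continue  boundary S*=54.3937
step 3: (k=3,j=0): S=65.6566, (K−S)⁺=48.6634, hold=47.4408 ⇒ V=48.6634 exercise | (k=3,j=1): S=95.6619, (K−S)⁺=18.6581, hold=24.5545 ⇒ V=24.5545 continue | (k=3,j=2): S=139.3796, (K−S)⁺=0.0000, hold=8.1105 ⇒ V=8.1105 continue | (k=3,j=3): S=203.0765, (K−S)⁺=0.0000, hold=1.2408 ⇒ V=1.2408 continue  boundary S*=65.6566
step 2: (k=2,j=0): S=79.2517, (K−S)⁺=35.0683, hold=36.4965 ⇒ V=36.4965 continue | (k=2,j=1): S=115.4700, (K−S)⁺=0.0000, hold=16.3617 ⇒ V=16.3617 continue | (k=2,j=2): S=168.2401, (K−S)⁺=0.0000, hold=4.7142 ⇒ V=4.7142 continue  boundary S*=-
step 1: (k=1,j=0): S=95.6619, (K−S)⁺=18.6581, hold=26.3860 ⇒ V=26.3860 continue | (k=1,j=1): S=139.3796, (K−S)⁺=0.0000, hold=10.5713 ⇒ V=10.5713 continue  boundary S*=-
step 0: (k=0,j=0): S=115.4700, (K−S)⁺=0.0000, hold=18.4727 ⇒ V=18.4727 continue  boundary S*=-

price = 18.4727
boundary = - - - 65.6566 54.3937 65.6566 79.2517 95.6619
tree:
18.4727
26.3860 10.5713
36.4965 16.3617 4.7142
48.6634 24.5545 8.1105 1.2408
59.9263 35.4412 13.6619 2.4435 0.0000
69.2572 48.6634 22.3557 4.8116 0.0000 0.0000
76.9874 59.9263 35.0683 9.4750 0.0000 0.0000 0.0000
83.3916 69.2572 48.6634 18.6581 0.0000 0.0000 0.0000 0.0000
88.6971 76.9874 59.9263 35.0683 0.0000 0.0000 0.0000 0.0000 0.0000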